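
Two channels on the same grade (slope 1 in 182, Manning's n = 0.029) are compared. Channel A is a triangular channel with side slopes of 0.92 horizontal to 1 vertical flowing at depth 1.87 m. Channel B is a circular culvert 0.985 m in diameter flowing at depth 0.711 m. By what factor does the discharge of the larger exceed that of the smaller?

Channel A: For a triangular section with side slope z = 0.92: A = zy² = 0.92×1.87² = 3.217 m²; P = 2y√(1+z²) = 2×1.87×1.359 = 5.082 m. Hydraulic radius R = A/P = 3.217/5.082 = 0.633 m. Q_A = (1/0.029)·3.217·0.633^(2/3)·√0.005495 = 6.063 m³/s.
Channel B: For a circular section of diameter D = 0.985 m at depth y = 0.711 m, the central angle is θ = 2 arccos(1 − 2y/D) = 4.061 rad. Then A = (D²/8)(θ − sin θ) = 0.5889 m² and P = Dθ/2 = 2 m. Hydraulic radius R = A/P = 0.5889/2 = 0.2945 m. Q_B = (1/0.029)·0.5889·0.2945^(2/3)·√0.005495 = 0.6663 m³/s.
The larger discharge is 6.063 m³/s and the smaller is 0.6663 m³/s; the ratio is 9.1.

9.1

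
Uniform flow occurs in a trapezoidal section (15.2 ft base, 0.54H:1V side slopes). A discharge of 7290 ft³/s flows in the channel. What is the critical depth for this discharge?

At critical depth, Q² T / (g A³) = 1, i.e. A³/T = Q²/g = 7290²/32.2 = 1650000.
Trying y = 13.7 ft: A³/T = 989300 — short.
Trying y = 18.8 ft: A³/T = 3050000 — over.
Trying y = 15.8 ft: A³/T = 1634000 — ≈ 1650000.

y_c = 15.8 ft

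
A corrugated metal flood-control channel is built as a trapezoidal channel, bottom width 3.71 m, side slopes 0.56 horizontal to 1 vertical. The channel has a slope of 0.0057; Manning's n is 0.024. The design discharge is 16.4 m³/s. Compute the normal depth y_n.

y_n = 1.3 m

Manning's equation rearranged: A R^(2/3) = nQ / (1·√S) = 0.024 × 16.4 / (√0.0057) = 5.213.
Try y = 0.915 m: A R^(2/3) = 2.944 — short.
Try y = 1.49 m: A R^(2/3) = 6.545 — over.
Try y = 1.3 m: A R^(2/3) = 5.227 — matches.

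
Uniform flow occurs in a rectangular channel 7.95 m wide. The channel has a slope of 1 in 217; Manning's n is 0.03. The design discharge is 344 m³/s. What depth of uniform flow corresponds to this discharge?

y_n = 9.6 m

Manning's equation rearranged: A R^(2/3) = nQ / (1·√S) = 0.03 × 344 / (√0.004608) = 152.
At y = 12.2 m: A R^(2/3) = 201.7 — over.
At y = 7.25 m: A R^(2/3) = 108.1 — short.
At y = 9.6 m: A R^(2/3) = 152 — matches.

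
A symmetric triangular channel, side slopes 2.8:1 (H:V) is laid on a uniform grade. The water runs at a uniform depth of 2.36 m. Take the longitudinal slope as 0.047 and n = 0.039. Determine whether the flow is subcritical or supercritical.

For a triangular section with side slope z = 2.8: A = zy² = 2.8×2.36² = 15.59 m²; P = 2y√(1+z²) = 2×2.36×2.973 = 14.03 m.
Hydraulic radius R = A/P = 15.59/14.03 = 1.111 m.
V = (1/n) R^(2/3) √S = (1/0.039) × 1.111^(2/3) × √0.047 = 5.964 m/s. Hydraulic depth D_h = A/T = 15.59/13.22 = 1.18 m.
Froude number Fr = V/√(g·D_h) = 5.964/√(9.81×1.18) = 1.75, which is greater than 1, so the flow is supercritical.

supercritical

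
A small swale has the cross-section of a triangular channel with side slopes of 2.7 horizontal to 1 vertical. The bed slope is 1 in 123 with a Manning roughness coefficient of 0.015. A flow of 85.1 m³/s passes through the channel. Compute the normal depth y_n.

Manning's equation rearranged: A R^(2/3) = nQ / (1·√S) = 0.015 × 85.1 / (√0.00813) = 14.16.
At y = 2.76 m: A R^(2/3) = 24.42 — high.
At y = 1.75 m: A R^(2/3) = 7.247 — low.
At y = 2.25 m: A R^(2/3) = 14.17 — ≈ 14.16.

y_n = 2.25 m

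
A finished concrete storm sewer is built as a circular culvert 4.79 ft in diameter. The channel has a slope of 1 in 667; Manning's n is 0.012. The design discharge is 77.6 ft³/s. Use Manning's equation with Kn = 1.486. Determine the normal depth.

Manning's equation rearranged: A R^(2/3) = nQ / (1.486·√S) = 0.012 × 77.6 / (1.486 × √0.001499) = 16.18.
Try y = 3.55 ft: A R^(2/3) = 18.27 — over.
Try y = 3.23 ft: A R^(2/3) = 16.18 — close enough.

y_n = 3.23 ft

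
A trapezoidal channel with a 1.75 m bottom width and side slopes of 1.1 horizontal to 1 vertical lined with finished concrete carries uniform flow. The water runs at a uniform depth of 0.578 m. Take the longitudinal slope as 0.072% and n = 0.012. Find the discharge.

With bottom width b = 1.75 m and side slope z = 1.1: A = (b + zy)y = (1.75 + 1.1×0.578)×0.578 = 1.379 m²; P = b + 2y√(1+z²) = 1.75 + 2×0.578×1.487 = 3.469 m.
Hydraulic radius R = A/P = 1.379/3.469 = 0.3976 m.
Manning's equation: Q = (1/n) A R^(2/3) S^(1/2) = (1/0.012) × 1.379 × 0.3976^(2/3) × 0.00072^(1/2) = 1.67 m³/s.

Q = 1.67 m³/s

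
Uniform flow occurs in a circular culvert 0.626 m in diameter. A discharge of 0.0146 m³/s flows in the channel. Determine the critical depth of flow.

y_c = 0.0745 m

At critical depth, Q² T / (g A³) = 1, i.e. A³/T = Q²/g = 0.0146²/9.81 = 0.00002173.
Try y = 0.0631 m: A³/T = 0.00001129 — low.
Try y = 0.0942 m: A³/T = 0.00005496 — high.
Try y = 0.0745 m: A³/T = 0.00002178 — ≈ 0.00002173.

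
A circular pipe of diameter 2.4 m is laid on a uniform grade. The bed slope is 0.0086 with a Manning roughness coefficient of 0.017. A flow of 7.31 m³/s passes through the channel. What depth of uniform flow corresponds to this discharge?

Manning's equation rearranged: A R^(2/3) = nQ / (1·√S) = 0.017 × 7.31 / (√0.0086) = 1.34.
Try y = 1.31 m: A R^(2/3) = 1.862 — high.
Try y = 0.74 m: A R^(2/3) = 0.6645 — low.
Try y = 1.08 m: A R^(2/3) = 1.34 — close enough.

y_n = 1.08 m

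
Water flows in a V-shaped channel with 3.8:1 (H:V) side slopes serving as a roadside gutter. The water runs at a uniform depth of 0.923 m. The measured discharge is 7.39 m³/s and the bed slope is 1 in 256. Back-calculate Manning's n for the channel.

For a triangular section with side slope z = 3.8: A = zy² = 3.8×0.923² = 3.237 m²; P = 2y√(1+z²) = 2×0.923×3.929 = 7.254 m.
Hydraulic radius R = A/P = 3.237/7.254 = 0.4463 m.
Rearranging Manning's equation: n = (1/Q) A R^(2/3) S^(1/2) = (1/7.39) × 3.237 × 0.4463^(2/3) × √0.003906 = 0.016.

n = 0.016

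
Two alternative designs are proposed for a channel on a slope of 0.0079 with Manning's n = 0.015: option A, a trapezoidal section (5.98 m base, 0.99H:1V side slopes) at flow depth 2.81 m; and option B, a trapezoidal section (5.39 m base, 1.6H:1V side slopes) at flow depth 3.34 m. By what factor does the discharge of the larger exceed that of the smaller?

1.57

Channel A: With bottom width b = 5.98 m and side slope z = 0.99: A = (b + zy)y = (5.98 + 0.99×2.81)×2.81 = 24.62 m²; P = b + 2y√(1+z²) = 5.98 + 2×2.81×1.407 = 13.89 m. Hydraulic radius R = A/P = 24.62/13.89 = 1.773 m. Q_A = (1/0.015)·24.62·1.773^(2/3)·√0.0079 = 213.7 m³/s.
Channel B: With bottom width b = 5.39 m and side slope z = 1.6: A = (b + zy)y = (5.39 + 1.6×3.34)×3.34 = 35.85 m²; P = b + 2y√(1+z²) = 5.39 + 2×3.34×1.887 = 17.99 m. Hydraulic radius R = A/P = 35.85/17.99 = 1.992 m. Q_B = (1/0.015)·35.85·1.992^(2/3)·√0.0079 = 336.4 m³/s.
The larger discharge is 336.4 m³/s and the smaller is 213.7 m³/s; the ratio is 1.57.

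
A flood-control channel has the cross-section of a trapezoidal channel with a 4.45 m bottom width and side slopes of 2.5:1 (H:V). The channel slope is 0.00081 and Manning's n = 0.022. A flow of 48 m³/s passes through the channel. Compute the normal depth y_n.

Manning's equation rearranged: A R^(2/3) = nQ / (1·√S) = 0.022 × 48 / (√0.00081) = 37.1.
Try y = 2.24 m: A R^(2/3) = 27.68 — low.
Try y = 3.28 m: A R^(2/3) = 63.12 — high.
Try y = 2.57 m: A R^(2/3) = 37.08 — close enough.

y_n = 2.57 m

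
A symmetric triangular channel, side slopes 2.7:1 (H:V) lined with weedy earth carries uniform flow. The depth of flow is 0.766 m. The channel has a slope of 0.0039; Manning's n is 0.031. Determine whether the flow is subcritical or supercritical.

subcritical

For a triangular section with side slope z = 2.7: A = zy² = 2.7×0.766² = 1.584 m²; P = 2y√(1+z²) = 2×0.766×2.879 = 4.411 m.
Hydraulic radius R = A/P = 1.584/4.411 = 0.3592 m.
V = (1/n) R^(2/3) √S = (1/0.031) × 0.3592^(2/3) × √0.0039 = 1.018 m/s. Hydraulic depth D_h = A/T = 1.584/4.136 = 0.383 m.
Froude number Fr = V/√(g·D_h) = 1.018/√(9.81×0.383) = 0.525, which is less than 1, so the flow is subcritical.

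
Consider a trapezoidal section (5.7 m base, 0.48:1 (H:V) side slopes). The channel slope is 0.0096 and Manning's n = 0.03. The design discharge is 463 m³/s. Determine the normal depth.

Manning's equation rearranged: A R^(2/3) = nQ / (1·√S) = 0.03 × 463 / (√0.0096) = 141.8.
At y = 5.55 m: A R^(2/3) = 87.26 — short.
At y = 9.04 m: A R^(2/3) = 210.2 — over.
At y = 7.3 m: A R^(2/3) = 141.9 — ≈ 141.8.

y_n = 7.3 m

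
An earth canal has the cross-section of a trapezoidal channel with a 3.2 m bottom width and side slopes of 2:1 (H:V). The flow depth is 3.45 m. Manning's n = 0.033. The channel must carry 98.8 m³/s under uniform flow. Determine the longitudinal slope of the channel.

With bottom width b = 3.2 m and side slope z = 2: A = (b + zy)y = (3.2 + 2×3.45)×3.45 = 34.85 m²; P = b + 2y√(1+z²) = 3.2 + 2×3.45×2.236 = 18.63 m.
Hydraulic radius R = A/P = 34.85/18.63 = 1.87 m.
From Manning's equation, S = [nQ / (1 A R^(2/3))]² = [0.033 × 98.8 / (1 × 34.85 × 1.87^(2/3))]² = 0.0038.

S = 0.0038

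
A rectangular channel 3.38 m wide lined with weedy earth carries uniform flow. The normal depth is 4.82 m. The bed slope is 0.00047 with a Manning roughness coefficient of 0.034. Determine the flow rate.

Flow area A = b·y = 3.38 × 4.82 = 16.29 m². Wetted perimeter P = b + 2y = 3.38 + 2×4.82 = 13.02 m.
Hydraulic radius R = A/P = 16.29/13.02 = 1.251 m.
Manning's equation: Q = (1/n) A R^(2/3) S^(1/2) = (1/0.034) × 16.29 × 1.251^(2/3) × 0.00047^(1/2) = 12.1 m³/s.

Q = 12.1 m³/s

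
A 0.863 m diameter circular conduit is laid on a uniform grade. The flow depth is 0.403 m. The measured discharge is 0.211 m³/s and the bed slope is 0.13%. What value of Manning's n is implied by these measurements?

n = 0.016

For a circular section of diameter D = 0.863 m at depth y = 0.403 m, the central angle is θ = 2 arccos(1 − 2y/D) = 3.009 rad. Then A = (D²/8)(θ − sin θ) = 0.2679 m² and P = Dθ/2 = 1.299 m.
Hydraulic radius R = A/P = 0.2679/1.299 = 0.2063 m.
Rearranging Manning's equation: n = (1/Q) A R^(2/3) S^(1/2) = (1/0.211) × 0.2679 × 0.2063^(2/3) × √0.0013 = 0.016.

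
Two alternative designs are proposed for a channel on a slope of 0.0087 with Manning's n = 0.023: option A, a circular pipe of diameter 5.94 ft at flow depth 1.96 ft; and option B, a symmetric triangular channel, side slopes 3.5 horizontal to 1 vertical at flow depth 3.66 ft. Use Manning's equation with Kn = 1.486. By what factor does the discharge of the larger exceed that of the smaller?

Channel A: For a circular section of diameter D = 5.94 ft at depth y = 1.96 ft, the central angle is θ = 2 arccos(1 − 2y/D) = 2.448 rad. Then A = (D²/8)(θ − sin θ) = 7.974 ft² and P = Dθ/2 = 7.269 ft. Hydraulic radius R = A/P = 7.974/7.269 = 1.097 ft. Q_A = (1.486/0.023)·7.974·1.097^(2/3)·√0.0087 = 51.11 ft³/s.
Channel B: For a triangular section with side slope z = 3.5: A = zy² = 3.5×3.66² = 46.88 ft²; P = 2y√(1+z²) = 2×3.66×3.64 = 26.65 ft. Hydraulic radius R = A/P = 46.88/26.65 = 1.76 ft. Q_B = (1.486/0.023)·46.88·1.76^(2/3)·√0.0087 = 411.8 ft³/s.
The larger discharge is 411.8 ft³/s and the smaller is 51.11 ft³/s; the ratio is 8.06.

8.06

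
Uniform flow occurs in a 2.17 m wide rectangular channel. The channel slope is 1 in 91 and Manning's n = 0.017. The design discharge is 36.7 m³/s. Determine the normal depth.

Manning's equation rearranged: A R^(2/3) = nQ / (1·√S) = 0.017 × 36.7 / (√0.01099) = 5.952.
At y = 3.94 m: A R^(2/3) = 7.676 — over.
At y = 2.27 m: A R^(2/3) = 4.009 — short.
At y = 3.16 m: A R^(2/3) = 5.947 — close enough.

y_n = 3.16 m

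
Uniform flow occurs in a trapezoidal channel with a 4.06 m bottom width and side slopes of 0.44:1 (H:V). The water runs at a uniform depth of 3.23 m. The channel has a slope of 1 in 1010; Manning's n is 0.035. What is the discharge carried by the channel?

Q = 21.7 m³/s

With bottom width b = 4.06 m and side slope z = 0.44: A = (b + zy)y = (4.06 + 0.44×3.23)×3.23 = 17.7 m²; P = b + 2y√(1+z²) = 4.06 + 2×3.23×1.093 = 11.12 m.
Hydraulic radius R = A/P = 17.7/11.12 = 1.592 m.
Manning's equation: Q = (1/n) A R^(2/3) S^(1/2) = (1/0.035) × 17.7 × 1.592^(2/3) × 0.0009901^(1/2) = 21.7 m³/s.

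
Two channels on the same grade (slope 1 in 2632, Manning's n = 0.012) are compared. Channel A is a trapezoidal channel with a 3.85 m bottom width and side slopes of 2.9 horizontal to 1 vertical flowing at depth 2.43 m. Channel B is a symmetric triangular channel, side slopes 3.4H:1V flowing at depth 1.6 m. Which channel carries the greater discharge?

Channel A: With bottom width b = 3.85 m and side slope z = 2.9: A = (b + zy)y = (3.85 + 2.9×2.43)×2.43 = 26.48 m²; P = b + 2y√(1+z²) = 3.85 + 2×2.43×3.068 = 18.76 m. Hydraulic radius R = A/P = 26.48/18.76 = 1.412 m. Q_A = (1/0.012)·26.48·1.412^(2/3)·√0.0003799 = 54.13 m³/s.
Channel B: For a triangular section with side slope z = 3.4: A = zy² = 3.4×1.6² = 8.704 m²; P = 2y√(1+z²) = 2×1.6×3.544 = 11.34 m. Hydraulic radius R = A/P = 8.704/11.34 = 0.7675 m. Q_B = (1/0.012)·8.704·0.7675^(2/3)·√0.0003799 = 11.85 m³/s.
Q_A = 54.13 m³/s vs Q_B = 11.85 m³/s, so channel A carries more.

channel A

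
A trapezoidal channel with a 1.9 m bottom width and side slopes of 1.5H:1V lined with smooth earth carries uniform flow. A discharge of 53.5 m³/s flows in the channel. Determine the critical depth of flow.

y_c = 2.48 m

At critical depth, Q² T / (g A³) = 1, i.e. A³/T = Q²/g = 53.5²/9.81 = 291.8.
Trying y = 1.95 m: A³/T = 107.5 — short.
Trying y = 2.94 m: A³/T = 595.6 — over.
Trying y = 2.48 m: A³/T = 289.9 — close enough.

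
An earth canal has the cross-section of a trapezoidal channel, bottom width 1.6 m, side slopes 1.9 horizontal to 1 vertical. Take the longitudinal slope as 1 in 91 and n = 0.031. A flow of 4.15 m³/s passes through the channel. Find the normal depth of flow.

Manning's equation rearranged: A R^(2/3) = nQ / (1·√S) = 0.031 × 4.15 / (√0.01099) = 1.227.
At y = 0.775 m: A R^(2/3) = 1.466 — too large.
At y = 0.617 m: A R^(2/3) = 0.9325 — too small.
At y = 0.709 m: A R^(2/3) = 1.227 — matches.

y_n = 0.709 m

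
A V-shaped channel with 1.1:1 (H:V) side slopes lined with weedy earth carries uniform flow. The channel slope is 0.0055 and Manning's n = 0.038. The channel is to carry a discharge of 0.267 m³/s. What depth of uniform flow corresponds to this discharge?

y_n = 0.587 m

Manning's equation rearranged: A R^(2/3) = nQ / (1·√S) = 0.038 × 0.267 / (√0.0055) = 0.1368.
At y = 0.693 m: A R^(2/3) = 0.2132 — too large.
At y = 0.587 m: A R^(2/3) = 0.1369 — matches.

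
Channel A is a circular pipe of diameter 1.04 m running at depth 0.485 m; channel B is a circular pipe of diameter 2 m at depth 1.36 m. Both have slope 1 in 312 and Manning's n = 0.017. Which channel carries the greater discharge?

channel B

Channel A: For a circular section of diameter D = 1.04 m at depth y = 0.485 m, the central angle is θ = 2 arccos(1 − 2y/D) = 3.007 rad. Then A = (D²/8)(θ − sin θ) = 0.3884 m² and P = Dθ/2 = 1.564 m. Hydraulic radius R = A/P = 0.3884/1.564 = 0.2484 m. Q_A = (1/0.017)·0.3884·0.2484^(2/3)·√0.003205 = 0.5111 m³/s.
Channel B: For a circular section of diameter D = 2 m at depth y = 1.36 m, the central angle is θ = 2 arccos(1 − 2y/D) = 3.878 rad. Then A = (D²/8)(θ − sin θ) = 2.275 m² and P = Dθ/2 = 3.878 m. Hydraulic radius R = A/P = 2.275/3.878 = 0.5866 m. Q_B = (1/0.017)·2.275·0.5866^(2/3)·√0.003205 = 5.309 m³/s.
Q_A = 0.5111 m³/s vs Q_B = 5.309 m³/s, so channel B carries more.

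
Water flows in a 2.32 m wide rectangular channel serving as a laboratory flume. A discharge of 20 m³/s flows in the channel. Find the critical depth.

For a rectangular channel, critical depth y_c = (q²/g)^(1/3) where q = Q/b = 20/2.32 = 8.621 m²/s.
So y_c = (8.621²/9.81)^(1/3) = 1.96 m.

y_c = 1.96 m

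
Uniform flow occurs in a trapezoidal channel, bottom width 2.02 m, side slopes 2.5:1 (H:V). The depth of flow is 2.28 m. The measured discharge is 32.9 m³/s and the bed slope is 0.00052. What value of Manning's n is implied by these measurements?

With bottom width b = 2.02 m and side slope z = 2.5: A = (b + zy)y = (2.02 + 2.5×2.28)×2.28 = 17.6 m²; P = b + 2y√(1+z²) = 2.02 + 2×2.28×2.693 = 14.3 m.
Hydraulic radius R = A/P = 17.6/14.3 = 1.231 m.
Rearranging Manning's equation: n = (1/Q) A R^(2/3) S^(1/2) = (1/32.9) × 17.6 × 1.231^(2/3) × √0.00052 = 0.014.

n = 0.014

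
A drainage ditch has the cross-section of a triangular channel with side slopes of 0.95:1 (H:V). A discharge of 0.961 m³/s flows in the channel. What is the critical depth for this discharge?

y_c = 0.731 m

At critical depth, Q² T / (g A³) = 1, i.e. A³/T = Q²/g = 0.961²/9.81 = 0.09414.
Try y = 0.844 m: A³/T = 0.1933 — too large.
Try y = 0.644 m: A³/T = 0.04999 — too small.
Try y = 0.731 m: A³/T = 0.09419 — close enough.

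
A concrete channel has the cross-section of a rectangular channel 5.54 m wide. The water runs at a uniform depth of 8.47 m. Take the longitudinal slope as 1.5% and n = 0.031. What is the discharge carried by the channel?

Flow area A = b·y = 5.54 × 8.47 = 46.92 m². Wetted perimeter P = b + 2y = 5.54 + 2×8.47 = 22.48 m.
Hydraulic radius R = A/P = 46.92/22.48 = 2.087 m.
Manning's equation: Q = (1/n) A R^(2/3) S^(1/2) = (1/0.031) × 46.92 × 2.087^(2/3) × 0.015^(1/2) = 303 m³/s.

Q = 303 m³/s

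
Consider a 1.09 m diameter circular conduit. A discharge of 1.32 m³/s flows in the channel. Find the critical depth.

y_c = 0.645 m

At critical depth, Q² T / (g A³) = 1, i.e. A³/T = Q²/g = 1.32²/9.81 = 0.1776.
At y = 0.477 m: A³/T = 0.05597 — too small.
At y = 0.788 m: A³/T = 0.3864 — too large.
At y = 0.645 m: A³/T = 0.1774 — close enough.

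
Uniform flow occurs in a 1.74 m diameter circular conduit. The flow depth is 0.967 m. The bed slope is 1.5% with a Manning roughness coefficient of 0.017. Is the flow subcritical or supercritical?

For a circular section of diameter D = 1.74 m at depth y = 0.967 m, the central angle is θ = 2 arccos(1 − 2y/D) = 3.365 rad. Then A = (D²/8)(θ − sin θ) = 1.357 m² and P = Dθ/2 = 2.928 m.
Hydraulic radius R = A/P = 1.357/2.928 = 0.4636 m.
V = (1/n) R^(2/3) √S = (1/0.017) × 0.4636^(2/3) × √0.015 = 4.316 m/s. Hydraulic depth D_h = A/T = 1.357/1.729 = 0.785 m.
Froude number Fr = V/√(g·D_h) = 4.316/√(9.81×0.785) = 1.56, which is greater than 1, so the flow is supercritical.

supercritical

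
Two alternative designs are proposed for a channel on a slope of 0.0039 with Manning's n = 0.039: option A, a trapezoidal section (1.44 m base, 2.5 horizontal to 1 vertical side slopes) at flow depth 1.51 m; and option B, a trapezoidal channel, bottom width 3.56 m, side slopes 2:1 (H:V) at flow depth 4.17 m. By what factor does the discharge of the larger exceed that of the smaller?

12.3

Channel A: With bottom width b = 1.44 m and side slope z = 2.5: A = (b + zy)y = (1.44 + 2.5×1.51)×1.51 = 7.875 m²; P = b + 2y√(1+z²) = 1.44 + 2×1.51×2.693 = 9.572 m. Hydraulic radius R = A/P = 7.875/9.572 = 0.8227 m. Q_A = (1/0.039)·7.875·0.8227^(2/3)·√0.0039 = 11.07 m³/s.
Channel B: With bottom width b = 3.56 m and side slope z = 2: A = (b + zy)y = (3.56 + 2×4.17)×4.17 = 49.62 m²; P = b + 2y√(1+z²) = 3.56 + 2×4.17×2.236 = 22.21 m. Hydraulic radius R = A/P = 49.62/22.21 = 2.234 m. Q_B = (1/0.039)·49.62·2.234^(2/3)·√0.0039 = 135.8 m³/s.
The larger discharge is 135.8 m³/s and the smaller is 11.07 m³/s; the ratio is 12.3.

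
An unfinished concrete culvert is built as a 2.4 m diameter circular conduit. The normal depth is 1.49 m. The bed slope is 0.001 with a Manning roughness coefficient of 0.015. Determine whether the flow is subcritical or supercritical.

subcritical

For a circular section of diameter D = 2.4 m at depth y = 1.49 m, the central angle is θ = 2 arccos(1 − 2y/D) = 3.63 rad. Then A = (D²/8)(θ − sin θ) = 2.951 m² and P = Dθ/2 = 4.356 m.
Hydraulic radius R = A/P = 2.951/4.356 = 0.6775 m.
V = (1/n) R^(2/3) √S = (1/0.015) × 0.6775^(2/3) × √0.001 = 1.626 m/s. Hydraulic depth D_h = A/T = 2.951/2.329 = 1.267 m.
Froude number Fr = V/√(g·D_h) = 1.626/√(9.81×1.267) = 0.461, which is less than 1, so the flow is subcritical.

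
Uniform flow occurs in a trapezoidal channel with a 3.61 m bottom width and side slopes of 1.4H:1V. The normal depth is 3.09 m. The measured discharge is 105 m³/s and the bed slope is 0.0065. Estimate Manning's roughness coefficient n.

With bottom width b = 3.61 m and side slope z = 1.4: A = (b + zy)y = (3.61 + 1.4×3.09)×3.09 = 24.52 m²; P = b + 2y√(1+z²) = 3.61 + 2×3.09×1.72 = 14.24 m.
Hydraulic radius R = A/P = 24.52/14.24 = 1.722 m.
Rearranging Manning's equation: n = (1/Q) A R^(2/3) S^(1/2) = (1/105) × 24.52 × 1.722^(2/3) × √0.0065 = 0.027.

n = 0.027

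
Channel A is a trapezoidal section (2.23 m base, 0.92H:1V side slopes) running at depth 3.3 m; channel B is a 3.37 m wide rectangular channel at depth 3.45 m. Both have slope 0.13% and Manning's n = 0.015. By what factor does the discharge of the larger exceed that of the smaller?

1.84

Channel A: With bottom width b = 2.23 m and side slope z = 0.92: A = (b + zy)y = (2.23 + 0.92×3.3)×3.3 = 17.38 m²; P = b + 2y√(1+z²) = 2.23 + 2×3.3×1.359 = 11.2 m. Hydraulic radius R = A/P = 17.38/11.2 = 1.552 m. Q_A = (1/0.015)·17.38·1.552^(2/3)·√0.0013 = 55.99 m³/s.
Channel B: Flow area A = b·y = 3.37 × 3.45 = 11.63 m². Wetted perimeter P = b + 2y = 3.37 + 2×3.45 = 10.27 m. Hydraulic radius R = A/P = 11.63/10.27 = 1.132 m. Q_B = (1/0.015)·11.63·1.132^(2/3)·√0.0013 = 30.36 m³/s.
The larger discharge is 55.99 m³/s and the smaller is 30.36 m³/s; the ratio is 1.84.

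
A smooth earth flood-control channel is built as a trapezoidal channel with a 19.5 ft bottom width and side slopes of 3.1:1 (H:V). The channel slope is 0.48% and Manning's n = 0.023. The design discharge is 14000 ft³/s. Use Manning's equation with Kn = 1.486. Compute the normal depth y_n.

y_n = 13.3 ft

Manning's equation rearranged: A R^(2/3) = nQ / (1.486·√S) = 0.023 × 14000 / (1.486 × √0.0048) = 3128.
Try y = 16.8 ft: A R^(2/3) = 5328 — high.
Try y = 9.78 ft: A R^(2/3) = 1583 — low.
Try y = 13.3 ft: A R^(2/3) = 3125 — matches.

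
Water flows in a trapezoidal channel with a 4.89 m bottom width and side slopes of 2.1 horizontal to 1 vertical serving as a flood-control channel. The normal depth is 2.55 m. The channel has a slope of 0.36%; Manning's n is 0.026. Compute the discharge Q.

Q = 81.1 m³/s

With bottom width b = 4.89 m and side slope z = 2.1: A = (b + zy)y = (4.89 + 2.1×2.55)×2.55 = 26.12 m²; P = b + 2y√(1+z²) = 4.89 + 2×2.55×2.326 = 16.75 m.
Hydraulic radius R = A/P = 26.12/16.75 = 1.559 m.
Manning's equation: Q = (1/n) A R^(2/3) S^(1/2) = (1/0.026) × 26.12 × 1.559^(2/3) × 0.0036^(1/2) = 81.1 m³/s.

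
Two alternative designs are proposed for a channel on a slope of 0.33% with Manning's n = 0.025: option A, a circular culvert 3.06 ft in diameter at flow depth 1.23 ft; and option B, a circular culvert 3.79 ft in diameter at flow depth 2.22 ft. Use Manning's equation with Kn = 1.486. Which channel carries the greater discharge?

channel B

Channel A: For a circular section of diameter D = 3.06 ft at depth y = 1.23 ft, the central angle is θ = 2 arccos(1 − 2y/D) = 2.747 rad. Then A = (D²/8)(θ − sin θ) = 2.765 ft² and P = Dθ/2 = 4.203 ft. Hydraulic radius R = A/P = 2.765/4.203 = 0.6579 ft. Q_A = (1.486/0.025)·2.765·0.6579^(2/3)·√0.0033 = 7.142 ft³/s.
Channel B: For a circular section of diameter D = 3.79 ft at depth y = 2.22 ft, the central angle is θ = 2 arccos(1 − 2y/D) = 3.486 rad. Then A = (D²/8)(θ − sin θ) = 6.866 ft² and P = Dθ/2 = 6.607 ft. Hydraulic radius R = A/P = 6.866/6.607 = 1.039 ft. Q_B = (1.486/0.025)·6.866·1.039^(2/3)·√0.0033 = 24.06 ft³/s.
Q_A = 7.142 ft³/s vs Q_B = 24.06 ft³/s, so channel B carries more.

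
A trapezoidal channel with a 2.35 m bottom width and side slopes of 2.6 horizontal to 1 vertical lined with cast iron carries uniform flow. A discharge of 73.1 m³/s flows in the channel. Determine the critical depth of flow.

At critical depth, Q² T / (g A³) = 1, i.e. A³/T = Q²/g = 73.1²/9.81 = 544.7.
At y = 1.98 m: A³/T = 258.7 — short.
At y = 2.72 m: A³/T = 1020 — over.
At y = 2.36 m: A³/T = 549.3 — close enough.

y_c = 2.36 m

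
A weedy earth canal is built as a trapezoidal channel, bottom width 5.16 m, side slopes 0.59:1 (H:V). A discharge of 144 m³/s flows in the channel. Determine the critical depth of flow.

y_c = 3.7 m

At critical depth, Q² T / (g A³) = 1, i.e. A³/T = Q²/g = 144²/9.81 = 2114.
At y = 4.69 m: A³/T = 4805 — over.
At y = 3.7 m: A³/T = 2105 — ≈ 2114.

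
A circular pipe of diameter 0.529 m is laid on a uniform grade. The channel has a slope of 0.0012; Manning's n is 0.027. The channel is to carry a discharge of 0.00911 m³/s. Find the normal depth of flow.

y_n = 0.126 m

Manning's equation rearranged: A R^(2/3) = nQ / (1·√S) = 0.027 × 0.00911 / (√0.0012) = 0.007101.
Try y = 0.0972 m: A R^(2/3) = 0.004205 — low.
Try y = 0.156 m: A R^(2/3) = 0.01081 — high.
Try y = 0.126 m: A R^(2/3) = 0.007098 — matches.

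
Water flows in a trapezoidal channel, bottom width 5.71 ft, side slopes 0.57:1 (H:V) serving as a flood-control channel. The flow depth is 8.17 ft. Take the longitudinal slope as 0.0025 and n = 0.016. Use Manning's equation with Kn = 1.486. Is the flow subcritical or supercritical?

subcritical

With bottom width b = 5.71 ft and side slope z = 0.57: A = (b + zy)y = (5.71 + 0.57×8.17)×8.17 = 84.7 ft²; P = b + 2y√(1+z²) = 5.71 + 2×8.17×1.151 = 24.52 ft.
Hydraulic radius R = A/P = 84.7/24.52 = 3.454 ft.
V = (1.486/n) R^(2/3) √S = (1.486/0.016) × 3.454^(2/3) × √0.0025 = 10.61 ft/s. Hydraulic depth D_h = A/T = 84.7/15.02 = 5.638 ft.
Froude number Fr = V/√(g·D_h) = 10.61/√(32.2×5.638) = 0.788, which is less than 1, so the flow is subcritical.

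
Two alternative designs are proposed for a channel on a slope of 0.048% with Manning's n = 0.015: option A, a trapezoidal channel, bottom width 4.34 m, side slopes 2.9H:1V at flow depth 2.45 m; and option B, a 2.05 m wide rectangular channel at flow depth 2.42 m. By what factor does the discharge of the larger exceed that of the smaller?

Channel A: With bottom width b = 4.34 m and side slope z = 2.9: A = (b + zy)y = (4.34 + 2.9×2.45)×2.45 = 28.04 m²; P = b + 2y√(1+z²) = 4.34 + 2×2.45×3.068 = 19.37 m. Hydraulic radius R = A/P = 28.04/19.37 = 1.448 m. Q_A = (1/0.015)·28.04·1.448^(2/3)·√0.00048 = 52.41 m³/s.
Channel B: Flow area A = b·y = 2.05 × 2.42 = 4.961 m². Wetted perimeter P = b + 2y = 2.05 + 2×2.42 = 6.89 m. Hydraulic radius R = A/P = 4.961/6.89 = 0.72 m. Q_B = (1/0.015)·4.961·0.72^(2/3)·√0.00048 = 5.821 m³/s.
The larger discharge is 52.41 m³/s and the smaller is 5.821 m³/s; the ratio is 9.

9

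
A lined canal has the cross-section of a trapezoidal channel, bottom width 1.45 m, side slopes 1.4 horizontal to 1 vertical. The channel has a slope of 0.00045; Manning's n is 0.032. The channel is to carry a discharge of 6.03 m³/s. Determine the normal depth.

Manning's equation rearranged: A R^(2/3) = nQ / (1·√S) = 0.032 × 6.03 / (√0.00045) = 9.096.
At y = 2.47 m: A R^(2/3) = 13.83 — too large.
At y = 1.6 m: A R^(2/3) = 5.293 — too small.
At y = 2.05 m: A R^(2/3) = 9.099 — ≈ 9.096.

y_n = 2.05 m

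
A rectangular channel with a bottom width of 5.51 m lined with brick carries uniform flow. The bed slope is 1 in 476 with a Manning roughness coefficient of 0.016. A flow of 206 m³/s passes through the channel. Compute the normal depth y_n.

y_n = 8.08 m

Manning's equation rearranged: A R^(2/3) = nQ / (1·√S) = 0.016 × 206 / (√0.002101) = 71.91.
At y = 8.97 m: A R^(2/3) = 81.25 — over.
At y = 5.5 m: A R^(2/3) = 45.43 — short.
At y = 8.08 m: A R^(2/3) = 71.95 — close enough.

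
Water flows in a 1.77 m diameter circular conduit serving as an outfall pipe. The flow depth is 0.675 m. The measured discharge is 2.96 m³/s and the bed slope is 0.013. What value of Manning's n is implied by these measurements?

For a circular section of diameter D = 1.77 m at depth y = 0.675 m, the central angle is θ = 2 arccos(1 − 2y/D) = 2.662 rad. Then A = (D²/8)(θ − sin θ) = 0.8621 m² and P = Dθ/2 = 2.356 m.
Hydraulic radius R = A/P = 0.8621/2.356 = 0.3659 m.
Rearranging Manning's equation: n = (1/Q) A R^(2/3) S^(1/2) = (1/2.96) × 0.8621 × 0.3659^(2/3) × √0.013 = 0.017.

n = 0.017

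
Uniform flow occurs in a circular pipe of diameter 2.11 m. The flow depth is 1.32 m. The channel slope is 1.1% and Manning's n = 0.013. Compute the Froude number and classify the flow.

For a circular section of diameter D = 2.11 m at depth y = 1.32 m, the central angle is θ = 2 arccos(1 − 2y/D) = 3.649 rad. Then A = (D²/8)(θ − sin θ) = 2.302 m² and P = Dθ/2 = 3.85 m.
Hydraulic radius R = A/P = 2.302/3.85 = 0.5978 m.
V = (1/n) R^(2/3) √S = (1/0.013) × 0.5978^(2/3) × √0.011 = 5.725 m/s. Hydraulic depth D_h = A/T = 2.302/2.042 = 1.127 m.
Froude number Fr = V/√(g·D_h) = 5.725/√(9.81×1.127) = 1.72, which is greater than 1, so the flow is supercritical.

supercritical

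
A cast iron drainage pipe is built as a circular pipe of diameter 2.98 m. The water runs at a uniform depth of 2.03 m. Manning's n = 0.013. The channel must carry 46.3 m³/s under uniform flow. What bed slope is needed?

For a circular section of diameter D = 2.98 m at depth y = 2.03 m, the central angle is θ = 2 arccos(1 − 2y/D) = 3.883 rad. Then A = (D²/8)(θ − sin θ) = 5.061 m² and P = Dθ/2 = 5.786 m.
Hydraulic radius R = A/P = 5.061/5.786 = 0.8746 m.
From Manning's equation, S = [nQ / (1 A R^(2/3))]² = [0.013 × 46.3 / (1 × 5.061 × 0.8746^(2/3))]² = 0.0169.

S = 0.0169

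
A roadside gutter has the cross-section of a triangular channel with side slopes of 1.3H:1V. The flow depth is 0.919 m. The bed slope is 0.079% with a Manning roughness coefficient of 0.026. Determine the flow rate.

For a triangular section with side slope z = 1.3: A = zy² = 1.3×0.919² = 1.098 m²; P = 2y√(1+z²) = 2×0.919×1.64 = 3.015 m.
Hydraulic radius R = A/P = 1.098/3.015 = 0.3642 m.
Manning's equation: Q = (1/n) A R^(2/3) S^(1/2) = (1/0.026) × 1.098 × 0.3642^(2/3) × 0.00079^(1/2) = 0.605 m³/s.

Q = 0.605 m³/s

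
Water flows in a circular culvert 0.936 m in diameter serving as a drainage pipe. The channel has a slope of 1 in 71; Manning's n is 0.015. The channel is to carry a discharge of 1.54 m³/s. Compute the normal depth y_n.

y_n = 0.602 m

Manning's equation rearranged: A R^(2/3) = nQ / (1·√S) = 0.015 × 1.54 / (√0.01408) = 0.1946.
Trying y = 0.428 m: A R^(2/3) = 0.1119 — too small.
Trying y = 0.666 m: A R^(2/3) = 0.2234 — too large.
Trying y = 0.602 m: A R^(2/3) = 0.1947 — close enough.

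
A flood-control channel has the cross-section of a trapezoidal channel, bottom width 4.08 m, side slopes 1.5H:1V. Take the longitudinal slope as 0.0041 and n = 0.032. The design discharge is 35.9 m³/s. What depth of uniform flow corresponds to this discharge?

y_n = 2.09 m

Manning's equation rearranged: A R^(2/3) = nQ / (1·√S) = 0.032 × 35.9 / (√0.0041) = 17.94.
Try y = 2.32 m: A R^(2/3) = 22.05 — over.
Try y = 1.48 m: A R^(2/3) = 9.263 — short.
Try y = 2.09 m: A R^(2/3) = 17.94 — ≈ 17.94.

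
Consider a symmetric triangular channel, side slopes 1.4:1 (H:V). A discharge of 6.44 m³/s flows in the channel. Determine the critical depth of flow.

At critical depth, Q² T / (g A³) = 1, i.e. A³/T = Q²/g = 6.44²/9.81 = 4.228.
At y = 1.67 m: A³/T = 12.73 — too large.
At y = 1.12 m: A³/T = 1.727 — too small.
At y = 1.34 m: A³/T = 4.234 — matches.

y_c = 1.34 m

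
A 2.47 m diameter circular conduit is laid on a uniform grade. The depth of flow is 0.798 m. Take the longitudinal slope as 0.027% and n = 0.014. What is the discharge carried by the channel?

For a circular section of diameter D = 2.47 m at depth y = 0.798 m, the central angle is θ = 2 arccos(1 − 2y/D) = 2.418 rad. Then A = (D²/8)(θ − sin θ) = 1.339 m² and P = Dθ/2 = 2.987 m.
Hydraulic radius R = A/P = 1.339/2.987 = 0.4485 m.
Manning's equation: Q = (1/n) A R^(2/3) S^(1/2) = (1/0.014) × 1.339 × 0.4485^(2/3) × 0.00027^(1/2) = 0.921 m³/s.

Q = 0.921 m³/s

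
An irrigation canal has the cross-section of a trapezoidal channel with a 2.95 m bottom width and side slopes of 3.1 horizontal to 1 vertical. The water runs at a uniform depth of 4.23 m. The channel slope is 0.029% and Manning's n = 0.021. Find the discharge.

Q = 94 m³/s

With bottom width b = 2.95 m and side slope z = 3.1: A = (b + zy)y = (2.95 + 3.1×4.23)×4.23 = 67.95 m²; P = b + 2y√(1+z²) = 2.95 + 2×4.23×3.257 = 30.51 m.
Hydraulic radius R = A/P = 67.95/30.51 = 2.227 m.
Manning's equation: Q = (1/n) A R^(2/3) S^(1/2) = (1/0.021) × 67.95 × 2.227^(2/3) × 0.00029^(1/2) = 94 m³/s.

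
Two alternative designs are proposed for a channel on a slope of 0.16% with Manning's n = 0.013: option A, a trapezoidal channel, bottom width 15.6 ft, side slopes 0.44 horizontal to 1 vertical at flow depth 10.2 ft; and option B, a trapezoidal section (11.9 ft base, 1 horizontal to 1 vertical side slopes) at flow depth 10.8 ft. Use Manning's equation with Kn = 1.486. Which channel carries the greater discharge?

Channel A: With bottom width b = 15.6 ft and side slope z = 0.44: A = (b + zy)y = (15.6 + 0.44×10.2)×10.2 = 204.9 ft²; P = b + 2y√(1+z²) = 15.6 + 2×10.2×1.093 = 37.89 ft. Hydraulic radius R = A/P = 204.9/37.89 = 5.408 ft. Q_A = (1.486/0.013)·204.9·5.408^(2/3)·√0.0016 = 2886 ft³/s.
Channel B: With bottom width b = 11.9 ft and side slope z = 1: A = (b + zy)y = (11.9 + 1×10.8)×10.8 = 245.2 ft²; P = b + 2y√(1+z²) = 11.9 + 2×10.8×1.414 = 42.45 ft. Hydraulic radius R = A/P = 245.2/42.45 = 5.776 ft. Q_B = (1.486/0.013)·245.2·5.776^(2/3)·√0.0016 = 3608 ft³/s.
Q_A = 2886 ft³/s vs Q_B = 3608 ft³/s, so channel B carries more.

channel B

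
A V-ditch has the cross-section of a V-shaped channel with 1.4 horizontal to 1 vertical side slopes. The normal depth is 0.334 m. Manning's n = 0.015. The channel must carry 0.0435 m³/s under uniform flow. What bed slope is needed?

For a triangular section with side slope z = 1.4: A = zy² = 1.4×0.334² = 0.1562 m²; P = 2y√(1+z²) = 2×0.334×1.72 = 1.149 m.
Hydraulic radius R = A/P = 0.1562/1.149 = 0.1359 m.
From Manning's equation, S = [nQ / (1 A R^(2/3))]² = [0.015 × 0.0435 / (1 × 0.1562 × 0.1359^(2/3))]² = 0.00025.

S = 0.00025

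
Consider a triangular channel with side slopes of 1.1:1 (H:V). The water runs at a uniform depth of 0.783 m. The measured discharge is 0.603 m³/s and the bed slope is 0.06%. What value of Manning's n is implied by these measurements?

n = 0.012

For a triangular section with side slope z = 1.1: A = zy² = 1.1×0.783² = 0.6744 m²; P = 2y√(1+z²) = 2×0.783×1.487 = 2.328 m.
Hydraulic radius R = A/P = 0.6744/2.328 = 0.2897 m.
Rearranging Manning's equation: n = (1/Q) A R^(2/3) S^(1/2) = (1/0.603) × 0.6744 × 0.2897^(2/3) × √0.0006 = 0.012.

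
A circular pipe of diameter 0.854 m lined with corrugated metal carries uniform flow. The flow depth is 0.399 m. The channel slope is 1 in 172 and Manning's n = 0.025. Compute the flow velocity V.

For a circular section of diameter D = 0.854 m at depth y = 0.399 m, the central angle is θ = 2 arccos(1 − 2y/D) = 3.01 rad. Then A = (D²/8)(θ − sin θ) = 0.2625 m² and P = Dθ/2 = 1.285 m.
Hydraulic radius R = A/P = 0.2625/1.285 = 0.2042 m.
From Manning's equation, V = (1/n) R^(2/3) S^(1/2) = (1/0.025) × 0.2042^(2/3) × 0.005814^(1/2) = 1.06 m/s.

V = 1.06 m/s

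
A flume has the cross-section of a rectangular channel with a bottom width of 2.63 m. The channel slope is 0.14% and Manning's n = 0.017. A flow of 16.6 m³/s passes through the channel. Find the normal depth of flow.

Manning's equation rearranged: A R^(2/3) = nQ / (1·√S) = 0.017 × 16.6 / (√0.0014) = 7.542.
Try y = 2.66 m: A R^(2/3) = 6.424 — too small.
Try y = 3.78 m: A R^(2/3) = 9.779 — too large.
Try y = 3.04 m: A R^(2/3) = 7.552 — close enough.

y_n = 3.04 m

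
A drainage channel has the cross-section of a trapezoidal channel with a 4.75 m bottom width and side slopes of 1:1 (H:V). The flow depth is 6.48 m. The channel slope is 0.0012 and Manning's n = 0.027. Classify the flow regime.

subcritical

With bottom width b = 4.75 m and side slope z = 1: A = (b + zy)y = (4.75 + 1×6.48)×6.48 = 72.77 m²; P = b + 2y√(1+z²) = 4.75 + 2×6.48×1.414 = 23.08 m.
Hydraulic radius R = A/P = 72.77/23.08 = 3.153 m.
V = (1/n) R^(2/3) √S = (1/0.027) × 3.153^(2/3) × √0.0012 = 2.759 m/s. Hydraulic depth D_h = A/T = 72.77/17.71 = 4.109 m.
Froude number Fr = V/√(g·D_h) = 2.759/√(9.81×4.109) = 0.435, which is less than 1, so the flow is subcritical.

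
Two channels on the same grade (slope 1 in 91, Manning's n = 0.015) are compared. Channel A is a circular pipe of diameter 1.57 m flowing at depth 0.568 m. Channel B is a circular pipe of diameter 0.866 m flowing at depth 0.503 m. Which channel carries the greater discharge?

channel A

Channel A: For a circular section of diameter D = 1.57 m at depth y = 0.568 m, the central angle is θ = 2 arccos(1 − 2y/D) = 2.581 rad. Then A = (D²/8)(θ − sin θ) = 0.6317 m² and P = Dθ/2 = 2.026 m. Hydraulic radius R = A/P = 0.6317/2.026 = 0.3117 m. Q_A = (1/0.015)·0.6317·0.3117^(2/3)·√0.01099 = 2.029 m³/s.
Channel B: For a circular section of diameter D = 0.866 m at depth y = 0.503 m, the central angle is θ = 2 arccos(1 − 2y/D) = 3.466 rad. Then A = (D²/8)(θ − sin θ) = 0.3549 m² and P = Dθ/2 = 1.501 m. Hydraulic radius R = A/P = 0.3549/1.501 = 0.2364 m. Q_B = (1/0.015)·0.3549·0.2364^(2/3)·√0.01099 = 0.9482 m³/s.
Q_A = 2.029 m³/s vs Q_B = 0.9482 m³/s, so channel A carries more.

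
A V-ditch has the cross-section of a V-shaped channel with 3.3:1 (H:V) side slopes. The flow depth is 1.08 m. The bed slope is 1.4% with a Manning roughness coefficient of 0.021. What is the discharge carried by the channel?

For a triangular section with side slope z = 3.3: A = zy² = 3.3×1.08² = 3.849 m²; P = 2y√(1+z²) = 2×1.08×3.448 = 7.448 m.
Hydraulic radius R = A/P = 3.849/7.448 = 0.5168 m.
Manning's equation: Q = (1/n) A R^(2/3) S^(1/2) = (1/0.021) × 3.849 × 0.5168^(2/3) × 0.014^(1/2) = 14 m³/s.

Q = 14 m³/s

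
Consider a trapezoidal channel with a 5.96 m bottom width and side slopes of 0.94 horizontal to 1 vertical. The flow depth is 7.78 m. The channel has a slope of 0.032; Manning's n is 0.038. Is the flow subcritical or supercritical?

supercritical

With bottom width b = 5.96 m and side slope z = 0.94: A = (b + zy)y = (5.96 + 0.94×7.78)×7.78 = 103.3 m²; P = b + 2y√(1+z²) = 5.96 + 2×7.78×1.372 = 27.32 m.
Hydraulic radius R = A/P = 103.3/27.32 = 3.781 m.
V = (1/n) R^(2/3) √S = (1/0.038) × 3.781^(2/3) × √0.032 = 11.42 m/s. Hydraulic depth D_h = A/T = 103.3/20.59 = 5.016 m.
Froude number Fr = V/√(g·D_h) = 11.42/√(9.81×5.016) = 1.63, which is greater than 1, so the flow is supercritical.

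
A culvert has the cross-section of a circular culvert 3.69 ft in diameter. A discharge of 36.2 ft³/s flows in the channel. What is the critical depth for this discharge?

y_c = 1.84 ft

At critical depth, Q² T / (g A³) = 1, i.e. A³/T = Q²/g = 36.2²/32.2 = 40.7.
Trying y = 1.47 ft: A³/T = 17.36 — short.
Trying y = 1.84 ft: A³/T = 41 — ≈ 40.7.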